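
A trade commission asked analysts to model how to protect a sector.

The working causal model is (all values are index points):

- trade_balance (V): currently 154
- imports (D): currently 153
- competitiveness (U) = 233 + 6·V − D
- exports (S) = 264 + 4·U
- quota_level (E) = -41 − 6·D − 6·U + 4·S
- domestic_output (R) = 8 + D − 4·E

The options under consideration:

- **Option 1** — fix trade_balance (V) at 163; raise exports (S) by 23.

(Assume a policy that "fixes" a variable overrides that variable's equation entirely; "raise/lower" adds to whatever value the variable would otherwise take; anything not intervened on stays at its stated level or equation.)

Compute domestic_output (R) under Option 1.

-42915

Option 1 (V := 163, S + 23):
  V = 163
  D = 153
  U = 233 + 6·163 − 153 = 1058
  S = 264 + 4·1058 (+23 from intervention) = 4519
  E = -41 − 6·153 − 6·1058 + 4·4519 = 10769
  R = 8 + 153 − 4·10769 = -42915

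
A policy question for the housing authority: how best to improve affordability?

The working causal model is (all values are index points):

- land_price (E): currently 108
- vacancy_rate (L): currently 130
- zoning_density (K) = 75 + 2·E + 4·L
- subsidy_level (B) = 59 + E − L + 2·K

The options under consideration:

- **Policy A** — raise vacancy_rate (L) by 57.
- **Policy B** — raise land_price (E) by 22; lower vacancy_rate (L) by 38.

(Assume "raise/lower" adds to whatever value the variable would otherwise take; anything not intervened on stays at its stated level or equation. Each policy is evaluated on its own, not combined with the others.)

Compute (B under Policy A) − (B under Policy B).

555

Policy A (L + 57):
  E = 108
  L = 130 + 57 = 187
  K = 75 + 2·108 + 4·187 = 1039
  B = 59 + 108 − 187 + 2·1039 = 2058
Policy B (E + 22, L − 38):
  E = 108 + 22 = 130
  L = 130 − 38 = 92
  K = 75 + 2·130 + 4·92 = 703
  B = 59 + 130 − 92 + 2·703 = 1503
B: 2058 − 1503 = 555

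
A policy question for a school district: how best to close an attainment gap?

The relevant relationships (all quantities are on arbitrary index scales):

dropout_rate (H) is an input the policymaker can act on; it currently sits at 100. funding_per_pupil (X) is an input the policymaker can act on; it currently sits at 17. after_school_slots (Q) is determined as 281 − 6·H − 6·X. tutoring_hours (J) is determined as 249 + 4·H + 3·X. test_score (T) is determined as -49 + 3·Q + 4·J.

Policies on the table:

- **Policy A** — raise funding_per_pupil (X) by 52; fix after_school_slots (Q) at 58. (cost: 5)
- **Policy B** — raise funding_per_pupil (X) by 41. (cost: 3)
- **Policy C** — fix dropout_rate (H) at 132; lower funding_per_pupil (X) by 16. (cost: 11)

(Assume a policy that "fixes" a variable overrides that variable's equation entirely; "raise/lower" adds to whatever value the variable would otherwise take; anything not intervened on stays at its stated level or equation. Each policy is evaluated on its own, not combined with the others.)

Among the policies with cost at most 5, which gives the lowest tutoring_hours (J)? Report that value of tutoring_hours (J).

823

Policy A (X + 52, Q := 58):
  H = 100
  X = 17 + 52 = 69
  J = 249 + 4·100 + 3·69 = 856
Policy B (X + 41):
  H = 100
  X = 17 + 41 = 58
  J = 249 + 4·100 + 3·58 = 823
Comparing — Policy A: J=856, Policy B: J=823. Lowest is 823 (Policy B).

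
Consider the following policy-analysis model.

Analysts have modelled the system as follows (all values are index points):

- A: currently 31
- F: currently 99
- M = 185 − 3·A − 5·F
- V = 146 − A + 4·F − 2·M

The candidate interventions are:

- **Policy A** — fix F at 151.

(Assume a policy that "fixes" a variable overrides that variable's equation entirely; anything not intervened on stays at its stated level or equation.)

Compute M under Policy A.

-663

Policy A (F := 151):
  A = 31
  F = 151
  M = 185 − 3·31 − 5·151 = -663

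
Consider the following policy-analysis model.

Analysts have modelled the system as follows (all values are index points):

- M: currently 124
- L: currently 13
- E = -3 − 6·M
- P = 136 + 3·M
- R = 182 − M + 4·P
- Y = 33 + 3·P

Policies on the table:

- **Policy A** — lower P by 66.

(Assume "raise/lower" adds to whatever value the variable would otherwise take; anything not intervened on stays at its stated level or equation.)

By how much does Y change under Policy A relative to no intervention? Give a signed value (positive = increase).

-198

Baseline:
  M = 124
  P = 136 + 3·124 = 508
  Y = 33 + 3·508 = 1557
Policy A (P − 66):
  M = 124
  P = 136 + 3·124 (−66 from intervention) = 442
  Y = 33 + 3·442 = 1359
Change in Y: 1359 − 1557 = -198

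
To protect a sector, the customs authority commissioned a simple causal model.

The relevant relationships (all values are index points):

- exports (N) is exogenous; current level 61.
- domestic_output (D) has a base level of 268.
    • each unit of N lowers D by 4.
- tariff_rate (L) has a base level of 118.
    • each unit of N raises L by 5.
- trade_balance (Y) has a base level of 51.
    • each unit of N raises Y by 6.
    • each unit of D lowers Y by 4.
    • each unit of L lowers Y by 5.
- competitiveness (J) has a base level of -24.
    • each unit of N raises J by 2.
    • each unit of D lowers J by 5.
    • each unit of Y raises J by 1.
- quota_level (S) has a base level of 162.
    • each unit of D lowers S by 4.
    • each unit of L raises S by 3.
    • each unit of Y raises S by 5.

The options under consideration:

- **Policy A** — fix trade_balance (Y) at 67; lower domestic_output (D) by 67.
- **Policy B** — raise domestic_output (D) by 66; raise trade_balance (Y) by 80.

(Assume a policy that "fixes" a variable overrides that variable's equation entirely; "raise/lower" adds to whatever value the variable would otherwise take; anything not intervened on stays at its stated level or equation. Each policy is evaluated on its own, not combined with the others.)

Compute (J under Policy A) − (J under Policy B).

Policy A (Y := 67, D − 67):
  N = 61
  D = 268 − 4·61 (−67 from intervention) = -43
  L = 118 + 5·61 = 423
  Y = 67
  J = -24 + 2·61 − 5·(-43) + 67 = 380
Policy B (D + 66, Y + 80):
  N = 61
  D = 268 − 4·61 (+66 from intervention) = 90
  L = 118 + 5·61 = 423
  Y = 51 + 6·61 − 4·90 − 5·423 (+80 from intervention) = -1978
  J = -24 + 2·61 − 5·90 + (-1978) = -2330
J: 380 − (-2330) = 2710

2710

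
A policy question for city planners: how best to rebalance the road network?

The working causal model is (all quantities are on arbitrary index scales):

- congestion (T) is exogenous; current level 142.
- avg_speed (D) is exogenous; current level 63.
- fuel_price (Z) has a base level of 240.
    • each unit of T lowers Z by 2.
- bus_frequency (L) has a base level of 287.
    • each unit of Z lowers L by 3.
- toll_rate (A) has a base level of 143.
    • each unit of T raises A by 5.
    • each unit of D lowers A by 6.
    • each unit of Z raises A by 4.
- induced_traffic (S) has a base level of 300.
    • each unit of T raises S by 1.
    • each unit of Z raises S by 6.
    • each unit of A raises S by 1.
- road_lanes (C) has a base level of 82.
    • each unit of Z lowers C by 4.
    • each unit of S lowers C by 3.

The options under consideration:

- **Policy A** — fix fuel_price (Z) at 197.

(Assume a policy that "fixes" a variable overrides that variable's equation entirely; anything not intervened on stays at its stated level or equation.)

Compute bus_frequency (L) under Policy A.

Policy A (Z := 197):
  T = 142
  Z = 197
  L = 287 − 3·197 = -304

-304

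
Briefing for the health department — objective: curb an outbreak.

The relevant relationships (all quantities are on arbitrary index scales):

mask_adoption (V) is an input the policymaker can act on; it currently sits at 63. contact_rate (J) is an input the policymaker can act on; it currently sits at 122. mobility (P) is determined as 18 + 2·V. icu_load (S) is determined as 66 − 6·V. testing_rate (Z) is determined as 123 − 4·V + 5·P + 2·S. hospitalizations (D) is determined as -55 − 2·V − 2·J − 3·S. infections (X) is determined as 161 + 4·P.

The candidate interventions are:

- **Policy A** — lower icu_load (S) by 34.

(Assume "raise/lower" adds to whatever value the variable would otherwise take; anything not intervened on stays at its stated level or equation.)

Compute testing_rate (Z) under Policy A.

Policy A (S − 34):
  V = 63
  P = 18 + 2·63 = 144
  S = 66 − 6·63 (−34 from intervention) = -346
  Z = 123 − 4·63 + 5·144 + 2·(-346) = -101

-101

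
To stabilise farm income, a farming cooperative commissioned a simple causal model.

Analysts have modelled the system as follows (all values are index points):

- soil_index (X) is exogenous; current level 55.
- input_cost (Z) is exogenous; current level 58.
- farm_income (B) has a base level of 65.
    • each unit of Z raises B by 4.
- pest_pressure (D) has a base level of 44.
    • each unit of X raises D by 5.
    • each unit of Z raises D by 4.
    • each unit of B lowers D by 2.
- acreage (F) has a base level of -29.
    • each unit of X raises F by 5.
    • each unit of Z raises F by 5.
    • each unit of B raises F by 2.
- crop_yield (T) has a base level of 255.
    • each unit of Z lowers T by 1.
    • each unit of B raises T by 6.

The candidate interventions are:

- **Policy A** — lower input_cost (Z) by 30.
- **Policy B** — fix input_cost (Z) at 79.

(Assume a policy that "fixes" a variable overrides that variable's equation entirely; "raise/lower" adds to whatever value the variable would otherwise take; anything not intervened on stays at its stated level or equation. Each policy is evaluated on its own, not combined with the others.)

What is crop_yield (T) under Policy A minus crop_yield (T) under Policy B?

-1173

Policy A (Z − 30):
  Z = 58 − 30 = 28
  B = 65 + 4·28 = 177
  T = 255 − 28 + 6·177 = 1289
Policy B (Z := 79):
  Z = 79
  B = 65 + 4·79 = 381
  T = 255 − 79 + 6·381 = 2462
T: 1289 − 2462 = -1173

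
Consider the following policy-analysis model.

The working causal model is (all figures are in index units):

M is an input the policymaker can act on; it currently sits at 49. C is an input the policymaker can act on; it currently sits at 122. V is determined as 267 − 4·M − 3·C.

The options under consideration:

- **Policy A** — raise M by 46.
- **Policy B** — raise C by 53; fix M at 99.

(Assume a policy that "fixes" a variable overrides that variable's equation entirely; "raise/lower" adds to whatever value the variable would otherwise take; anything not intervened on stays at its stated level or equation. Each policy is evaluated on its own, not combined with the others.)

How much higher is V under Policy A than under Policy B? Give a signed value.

175

Policy A (M + 46):
  M = 49 + 46 = 95
  C = 122
  V = 267 − 4·95 − 3·122 = -479
Policy B (C + 53, M := 99):
  M = 99
  C = 122 + 53 = 175
  V = 267 − 4·99 − 3·175 = -654
V: -479 − (-654) = 175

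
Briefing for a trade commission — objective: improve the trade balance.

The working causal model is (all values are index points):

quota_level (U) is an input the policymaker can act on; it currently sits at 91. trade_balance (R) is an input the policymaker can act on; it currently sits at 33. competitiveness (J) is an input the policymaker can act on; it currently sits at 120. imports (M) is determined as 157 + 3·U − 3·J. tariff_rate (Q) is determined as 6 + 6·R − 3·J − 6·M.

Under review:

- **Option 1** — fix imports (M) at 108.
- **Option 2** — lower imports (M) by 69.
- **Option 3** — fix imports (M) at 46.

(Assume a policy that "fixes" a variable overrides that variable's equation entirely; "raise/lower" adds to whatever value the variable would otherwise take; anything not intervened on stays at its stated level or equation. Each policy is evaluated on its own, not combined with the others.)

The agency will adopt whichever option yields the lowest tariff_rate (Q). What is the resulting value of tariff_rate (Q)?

Option 1 (M := 108):
  U = 91
  R = 33
  J = 120
  M = 108
  Q = 6 + 6·33 − 3·120 − 6·108 = -804
Option 2 (M − 69):
  U = 91
  R = 33
  J = 120
  M = 157 + 3·91 − 3·120 (−69 from intervention) = 1
  Q = 6 + 6·33 − 3·120 − 6·1 = -162
Option 3 (M := 46):
  U = 91
  R = 33
  J = 120
  M = 46
  Q = 6 + 6·33 − 3·120 − 6·46 = -432
Comparing — Option 1: Q=-804, Option 2: Q=-162, Option 3: Q=-432. Lowest is -804 (Option 1).

-804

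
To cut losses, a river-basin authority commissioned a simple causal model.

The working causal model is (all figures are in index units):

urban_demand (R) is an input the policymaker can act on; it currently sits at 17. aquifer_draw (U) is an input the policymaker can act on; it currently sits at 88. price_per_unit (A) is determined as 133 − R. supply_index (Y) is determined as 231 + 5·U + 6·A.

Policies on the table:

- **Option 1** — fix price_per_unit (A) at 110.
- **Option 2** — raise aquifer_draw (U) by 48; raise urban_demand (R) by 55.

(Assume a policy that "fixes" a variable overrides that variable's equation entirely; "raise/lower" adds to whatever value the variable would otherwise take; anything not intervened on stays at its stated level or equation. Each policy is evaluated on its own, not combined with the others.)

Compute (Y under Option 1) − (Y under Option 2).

54

Option 1 (A := 110):
  R = 17
  U = 88
  A = 110
  Y = 231 + 5·88 + 6·110 = 1331
Option 2 (U + 48, R + 55):
  R = 17 + 55 = 72
  U = 88 + 48 = 136
  A = 133 − 72 = 61
  Y = 231 + 5·136 + 6·61 = 1277
Y: 1331 − 1277 = 54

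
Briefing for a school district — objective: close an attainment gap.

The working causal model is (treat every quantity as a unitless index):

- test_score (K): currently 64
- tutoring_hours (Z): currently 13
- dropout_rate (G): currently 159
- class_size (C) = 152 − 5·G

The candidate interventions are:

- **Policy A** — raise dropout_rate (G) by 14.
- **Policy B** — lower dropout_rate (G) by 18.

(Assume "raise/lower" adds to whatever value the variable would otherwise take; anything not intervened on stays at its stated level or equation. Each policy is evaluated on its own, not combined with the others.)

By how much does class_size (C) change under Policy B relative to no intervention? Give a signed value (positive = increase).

Baseline:
  G = 159
  C = 152 − 5·159 = -643
Policy B (G − 18):
  G = 159 − 18 = 141
  C = 152 − 5·141 = -553
Change in C: -553 − (-643) = 90

90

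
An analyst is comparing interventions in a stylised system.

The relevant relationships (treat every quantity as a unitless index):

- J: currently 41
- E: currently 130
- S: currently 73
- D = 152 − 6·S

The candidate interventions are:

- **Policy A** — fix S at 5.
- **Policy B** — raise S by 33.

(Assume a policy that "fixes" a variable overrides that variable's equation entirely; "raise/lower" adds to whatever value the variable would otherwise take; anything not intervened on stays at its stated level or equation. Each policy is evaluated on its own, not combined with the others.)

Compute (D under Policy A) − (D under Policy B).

606

Policy A (S := 5):
  S = 5
  D = 152 − 6·5 = 122
Policy B (S + 33):
  S = 73 + 33 = 106
  D = 152 − 6·106 = -484
D: 122 − (-484) = 606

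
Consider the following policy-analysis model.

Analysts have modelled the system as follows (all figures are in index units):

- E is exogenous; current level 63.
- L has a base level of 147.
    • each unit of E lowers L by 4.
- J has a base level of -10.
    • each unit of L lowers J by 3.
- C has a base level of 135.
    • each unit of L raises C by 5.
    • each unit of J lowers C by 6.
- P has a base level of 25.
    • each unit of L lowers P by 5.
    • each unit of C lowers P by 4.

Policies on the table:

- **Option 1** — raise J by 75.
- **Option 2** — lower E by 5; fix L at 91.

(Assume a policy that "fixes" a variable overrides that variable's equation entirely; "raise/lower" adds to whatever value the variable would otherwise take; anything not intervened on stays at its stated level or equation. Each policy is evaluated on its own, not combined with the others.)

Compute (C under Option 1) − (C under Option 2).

-4958

Option 1 (J + 75):
  E = 63
  L = 147 − 4·63 = -105
  J = -10 − 3·(-105) (+75 from intervention) = 380
  C = 135 + 5·(-105) − 6·380 = -2670
Option 2 (E − 5, L := 91):
  E = 63 − 5 = 58
  L = 91
  J = -10 − 3·91 = -283
  C = 135 + 5·91 − 6·(-283) = 2288
C: -2670 − 2288 = -4958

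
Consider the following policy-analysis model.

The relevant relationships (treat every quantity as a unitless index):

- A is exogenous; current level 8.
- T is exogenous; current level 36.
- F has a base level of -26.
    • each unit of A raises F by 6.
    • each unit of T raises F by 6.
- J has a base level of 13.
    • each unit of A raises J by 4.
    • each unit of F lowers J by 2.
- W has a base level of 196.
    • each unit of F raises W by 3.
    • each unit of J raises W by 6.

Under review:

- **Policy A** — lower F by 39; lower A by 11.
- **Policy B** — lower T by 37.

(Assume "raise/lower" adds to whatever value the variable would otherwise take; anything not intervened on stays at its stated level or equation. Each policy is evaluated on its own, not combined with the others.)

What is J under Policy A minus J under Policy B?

Policy A (F − 39, A − 11):
  A = 8 − 11 = -3
  T = 36
  F = -26 + 6·(-3) + 6·36 (−39 from intervention) = 133
  J = 13 + 4·(-3) − 2·133 = -265
Policy B (T − 37):
  A = 8
  T = 36 − 37 = -1
  F = -26 + 6·8 + 6·(-1) = 16
  J = 13 + 4·8 − 2·16 = 13
J: -265 − 13 = -278

-278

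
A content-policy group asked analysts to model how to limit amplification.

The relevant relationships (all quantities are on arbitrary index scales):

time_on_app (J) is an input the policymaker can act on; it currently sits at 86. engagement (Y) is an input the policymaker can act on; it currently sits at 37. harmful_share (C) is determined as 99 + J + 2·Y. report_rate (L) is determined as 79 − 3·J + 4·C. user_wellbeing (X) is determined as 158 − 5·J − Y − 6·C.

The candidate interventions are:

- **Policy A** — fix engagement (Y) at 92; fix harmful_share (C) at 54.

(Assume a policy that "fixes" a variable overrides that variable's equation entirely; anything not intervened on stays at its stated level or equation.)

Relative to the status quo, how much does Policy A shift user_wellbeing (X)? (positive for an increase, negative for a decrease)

1175

Baseline:
  J = 86
  Y = 37
  C = 99 + 86 + 2·37 = 259
  X = 158 − 5·86 − 37 − 6·259 = -1863
Policy A (Y := 92, C := 54):
  J = 86
  Y = 92
  C = 54
  X = 158 − 5·86 − 92 − 6·54 = -688
Change in X: -688 − (-1863) = 1175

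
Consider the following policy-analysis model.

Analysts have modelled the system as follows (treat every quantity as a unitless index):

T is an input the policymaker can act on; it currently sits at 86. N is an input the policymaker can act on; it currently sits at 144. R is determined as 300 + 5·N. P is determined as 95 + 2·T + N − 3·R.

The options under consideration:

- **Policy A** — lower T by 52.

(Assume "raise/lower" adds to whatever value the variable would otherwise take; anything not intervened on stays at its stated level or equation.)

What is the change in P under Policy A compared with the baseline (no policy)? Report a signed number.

-104

Baseline:
  T = 86
  N = 144
  R = 300 + 5·144 = 1020
  P = 95 + 2·86 + 144 − 3·1020 = -2649
Policy A (T − 52):
  T = 86 − 52 = 34
  N = 144
  R = 300 + 5·144 = 1020
  P = 95 + 2·34 + 144 − 3·1020 = -2753
Change in P: -2753 − (-2649) = -104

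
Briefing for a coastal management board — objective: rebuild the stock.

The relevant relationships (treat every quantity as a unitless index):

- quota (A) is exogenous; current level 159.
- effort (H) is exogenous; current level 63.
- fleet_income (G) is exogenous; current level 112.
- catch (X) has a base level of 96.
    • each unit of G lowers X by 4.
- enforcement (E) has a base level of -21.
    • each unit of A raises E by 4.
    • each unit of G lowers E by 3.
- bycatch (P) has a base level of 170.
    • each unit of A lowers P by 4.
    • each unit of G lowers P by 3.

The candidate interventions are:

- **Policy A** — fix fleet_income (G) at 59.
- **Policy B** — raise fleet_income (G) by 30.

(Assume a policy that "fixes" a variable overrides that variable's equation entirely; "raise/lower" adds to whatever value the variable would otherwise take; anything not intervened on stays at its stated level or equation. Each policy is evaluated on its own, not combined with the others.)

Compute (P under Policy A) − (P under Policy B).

249

Policy A (G := 59):
  A = 159
  G = 59
  P = 170 − 4·159 − 3·59 = -643
Policy B (G + 30):
  A = 159
  G = 112 + 30 = 142
  P = 170 − 4·159 − 3·142 = -892
P: -643 − (-892) = 249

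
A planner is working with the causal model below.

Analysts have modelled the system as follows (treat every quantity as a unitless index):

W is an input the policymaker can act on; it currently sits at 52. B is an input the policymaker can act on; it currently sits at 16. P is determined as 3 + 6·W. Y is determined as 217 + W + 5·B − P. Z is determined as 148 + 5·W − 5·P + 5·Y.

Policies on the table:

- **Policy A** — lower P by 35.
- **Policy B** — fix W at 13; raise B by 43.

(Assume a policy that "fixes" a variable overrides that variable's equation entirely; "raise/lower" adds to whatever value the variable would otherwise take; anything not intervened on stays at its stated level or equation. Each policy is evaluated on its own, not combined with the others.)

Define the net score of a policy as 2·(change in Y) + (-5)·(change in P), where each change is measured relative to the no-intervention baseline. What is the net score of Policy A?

Baseline:
  W = 52
  B = 16
  P = 3 + 6·52 = 315
  Y = 217 + 52 + 5·16 − 315 = 34
Policy A (P − 35):
  W = 52
  B = 16
  P = 3 + 6·52 (−35 from intervention) = 280
  Y = 217 + 52 + 5·16 − 280 = 69
ΔY = 69 − 34 = 35; ΔP = 280 − 315 = -35
Score = 2·35 + (-5)·(-35) = 245

245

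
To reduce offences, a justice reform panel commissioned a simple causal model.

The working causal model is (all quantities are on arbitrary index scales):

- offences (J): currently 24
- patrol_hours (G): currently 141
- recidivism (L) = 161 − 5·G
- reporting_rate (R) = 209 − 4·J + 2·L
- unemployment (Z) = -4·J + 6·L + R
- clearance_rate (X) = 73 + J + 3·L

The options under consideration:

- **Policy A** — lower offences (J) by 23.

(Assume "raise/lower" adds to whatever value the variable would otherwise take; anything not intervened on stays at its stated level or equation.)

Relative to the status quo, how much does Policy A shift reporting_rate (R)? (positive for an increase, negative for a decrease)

Baseline:
  J = 24
  G = 141
  L = 161 − 5·141 = -544
  R = 209 − 4·24 + 2·(-544) = -975
Policy A (J − 23):
  J = 24 − 23 = 1
  G = 141
  L = 161 − 5·141 = -544
  R = 209 − 4·1 + 2·(-544) = -883
Change in R: -883 − (-975) = 92

92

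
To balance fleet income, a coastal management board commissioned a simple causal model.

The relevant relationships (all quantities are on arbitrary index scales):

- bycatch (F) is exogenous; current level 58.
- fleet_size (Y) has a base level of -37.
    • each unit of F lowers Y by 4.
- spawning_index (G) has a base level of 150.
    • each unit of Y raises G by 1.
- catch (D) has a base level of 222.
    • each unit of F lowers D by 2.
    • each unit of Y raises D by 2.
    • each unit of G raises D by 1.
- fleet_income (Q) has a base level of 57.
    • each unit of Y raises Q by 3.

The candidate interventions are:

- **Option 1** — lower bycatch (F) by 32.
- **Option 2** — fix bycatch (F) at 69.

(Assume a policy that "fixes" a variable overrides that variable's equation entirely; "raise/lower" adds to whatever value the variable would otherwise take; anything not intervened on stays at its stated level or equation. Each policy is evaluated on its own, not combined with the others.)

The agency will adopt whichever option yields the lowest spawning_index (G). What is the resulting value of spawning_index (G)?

-163

Option 1 (F − 32):
  F = 58 − 32 = 26
  Y = -37 − 4·26 = -141
  G = 150 + (-141) = 9
Option 2 (F := 69):
  F = 69
  Y = -37 − 4·69 = -313
  G = 150 + (-313) = -163
Comparing — Option 1: G=9, Option 2: G=-163. Lowest is -163 (Option 2).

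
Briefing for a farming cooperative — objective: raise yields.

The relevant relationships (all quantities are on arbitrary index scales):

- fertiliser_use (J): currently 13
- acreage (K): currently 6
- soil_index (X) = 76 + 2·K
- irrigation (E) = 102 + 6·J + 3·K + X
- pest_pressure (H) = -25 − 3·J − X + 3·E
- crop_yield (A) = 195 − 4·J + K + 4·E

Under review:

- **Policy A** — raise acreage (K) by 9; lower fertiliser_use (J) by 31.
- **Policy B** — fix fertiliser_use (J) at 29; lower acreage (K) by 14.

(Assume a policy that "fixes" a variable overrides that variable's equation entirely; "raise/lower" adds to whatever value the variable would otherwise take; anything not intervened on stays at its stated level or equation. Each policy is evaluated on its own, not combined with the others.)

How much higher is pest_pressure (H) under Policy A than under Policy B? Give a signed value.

Policy A (K + 9, J − 31):
  J = 13 − 31 = -18
  K = 6 + 9 = 15
  X = 76 + 2·15 = 106
  E = 102 + 6·(-18) + 3·15 + 106 = 145
  H = -25 − 3·(-18) − 106 + 3·145 = 358
Policy B (J := 29, K − 14):
  J = 29
  K = 6 − 14 = -8
  X = 76 + 2·(-8) = 60
  E = 102 + 6·29 + 3·(-8) + 60 = 312
  H = -25 − 3·29 − 60 + 3·312 = 764
H: 358 − 764 = -406

-406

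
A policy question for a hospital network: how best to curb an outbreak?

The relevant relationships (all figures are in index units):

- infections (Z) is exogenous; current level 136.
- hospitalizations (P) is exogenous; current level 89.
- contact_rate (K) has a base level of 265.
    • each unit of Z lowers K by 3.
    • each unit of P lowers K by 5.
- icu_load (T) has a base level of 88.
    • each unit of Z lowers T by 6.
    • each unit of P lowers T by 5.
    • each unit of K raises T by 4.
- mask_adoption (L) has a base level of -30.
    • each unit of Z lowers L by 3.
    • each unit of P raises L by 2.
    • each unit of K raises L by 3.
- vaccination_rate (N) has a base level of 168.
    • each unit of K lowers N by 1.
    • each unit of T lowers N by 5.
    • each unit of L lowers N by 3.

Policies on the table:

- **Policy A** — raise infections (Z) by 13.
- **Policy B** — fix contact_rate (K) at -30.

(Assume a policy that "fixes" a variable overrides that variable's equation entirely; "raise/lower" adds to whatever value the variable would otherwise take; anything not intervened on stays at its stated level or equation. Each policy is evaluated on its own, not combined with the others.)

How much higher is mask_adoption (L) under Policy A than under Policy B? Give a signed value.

Policy A (Z + 13):
  Z = 136 + 13 = 149
  P = 89
  K = 265 − 3·149 − 5·89 = -627
  L = -30 − 3·149 + 2·89 + 3·(-627) = -2180
Policy B (K := -30):
  Z = 136
  P = 89
  K = -30
  L = -30 − 3·136 + 2·89 + 3·(-30) = -350
L: -2180 − (-350) = -1830

-1830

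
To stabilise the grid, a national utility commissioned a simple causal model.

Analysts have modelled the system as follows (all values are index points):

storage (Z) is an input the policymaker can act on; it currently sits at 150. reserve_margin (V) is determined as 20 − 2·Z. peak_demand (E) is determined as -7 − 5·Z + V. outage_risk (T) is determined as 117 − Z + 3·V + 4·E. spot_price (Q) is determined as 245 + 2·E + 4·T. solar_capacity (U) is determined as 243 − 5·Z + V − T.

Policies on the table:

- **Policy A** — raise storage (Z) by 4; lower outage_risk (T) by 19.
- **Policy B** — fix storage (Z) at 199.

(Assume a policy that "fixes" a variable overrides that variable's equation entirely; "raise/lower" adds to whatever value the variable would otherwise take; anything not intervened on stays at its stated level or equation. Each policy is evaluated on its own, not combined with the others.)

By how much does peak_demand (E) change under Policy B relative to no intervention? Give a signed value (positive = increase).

Baseline:
  Z = 150
  V = 20 − 2·150 = -280
  E = -7 − 5·150 + (-280) = -1037
Policy B (Z := 199):
  Z = 199
  V = 20 − 2·199 = -378
  E = -7 − 5·199 + (-378) = -1380
Change in E: -1380 − (-1037) = -343

-343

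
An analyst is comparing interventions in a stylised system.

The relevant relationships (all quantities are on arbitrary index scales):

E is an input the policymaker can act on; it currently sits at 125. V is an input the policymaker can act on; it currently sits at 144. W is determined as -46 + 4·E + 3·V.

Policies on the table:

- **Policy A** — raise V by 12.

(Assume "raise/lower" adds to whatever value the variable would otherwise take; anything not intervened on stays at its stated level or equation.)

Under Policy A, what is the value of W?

Policy A (V + 12):
  E = 125
  V = 144 + 12 = 156
  W = -46 + 4·125 + 3·156 = 922

922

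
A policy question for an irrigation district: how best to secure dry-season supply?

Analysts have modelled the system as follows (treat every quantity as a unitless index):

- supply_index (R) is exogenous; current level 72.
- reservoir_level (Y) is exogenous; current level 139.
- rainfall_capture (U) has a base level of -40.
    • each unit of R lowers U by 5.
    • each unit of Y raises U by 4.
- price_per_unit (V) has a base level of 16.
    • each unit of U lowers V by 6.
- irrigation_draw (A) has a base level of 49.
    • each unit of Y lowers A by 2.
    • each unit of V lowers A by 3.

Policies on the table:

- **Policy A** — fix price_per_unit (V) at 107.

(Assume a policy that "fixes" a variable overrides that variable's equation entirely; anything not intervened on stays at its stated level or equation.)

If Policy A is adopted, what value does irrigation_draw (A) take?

Policy A (V := 107):
  R = 72
  Y = 139
  U = -40 − 5·72 + 4·139 = 156
  V = 107
  A = 49 − 2·139 − 3·107 = -550

-550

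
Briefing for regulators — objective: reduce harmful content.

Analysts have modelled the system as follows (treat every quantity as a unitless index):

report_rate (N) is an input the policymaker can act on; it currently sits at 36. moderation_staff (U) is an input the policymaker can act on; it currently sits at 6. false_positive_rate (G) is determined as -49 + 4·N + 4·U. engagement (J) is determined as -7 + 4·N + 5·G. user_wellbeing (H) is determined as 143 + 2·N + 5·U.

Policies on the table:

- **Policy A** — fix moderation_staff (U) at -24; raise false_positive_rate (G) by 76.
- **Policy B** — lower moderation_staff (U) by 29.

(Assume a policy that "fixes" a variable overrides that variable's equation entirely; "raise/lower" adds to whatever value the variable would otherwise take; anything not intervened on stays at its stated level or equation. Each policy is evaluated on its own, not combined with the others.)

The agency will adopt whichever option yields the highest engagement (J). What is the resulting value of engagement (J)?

Policy A (U := -24, G + 76):
  N = 36
  U = -24
  G = -49 + 4·36 + 4·(-24) (+76 from intervention) = 75
  J = -7 + 4·36 + 5·75 = 512
Policy B (U − 29):
  N = 36
  U = 6 − 29 = -23
  G = -49 + 4·36 + 4·(-23) = 3
  J = -7 + 4·36 + 5·3 = 152
Comparing — Policy A: J=512, Policy B: J=152. Highest is 512 (Policy A).

512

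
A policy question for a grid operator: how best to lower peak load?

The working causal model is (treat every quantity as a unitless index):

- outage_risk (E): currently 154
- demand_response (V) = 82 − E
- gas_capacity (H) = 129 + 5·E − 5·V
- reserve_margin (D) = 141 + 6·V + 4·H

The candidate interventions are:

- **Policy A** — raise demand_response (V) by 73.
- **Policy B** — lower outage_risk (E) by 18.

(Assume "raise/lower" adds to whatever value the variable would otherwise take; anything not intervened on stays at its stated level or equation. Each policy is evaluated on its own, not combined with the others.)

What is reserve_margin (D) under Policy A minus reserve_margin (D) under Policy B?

-410

Policy A (V + 73):
  E = 154
  V = 82 − 154 (+73 from intervention) = 1
  H = 129 + 5·154 − 5·1 = 894
  D = 141 + 6·1 + 4·894 = 3723
Policy B (E − 18):
  E = 154 − 18 = 136
  V = 82 − 136 = -54
  H = 129 + 5·136 − 5·(-54) = 1079
  D = 141 + 6·(-54) + 4·1079 = 4133
D: 3723 − 4133 = -410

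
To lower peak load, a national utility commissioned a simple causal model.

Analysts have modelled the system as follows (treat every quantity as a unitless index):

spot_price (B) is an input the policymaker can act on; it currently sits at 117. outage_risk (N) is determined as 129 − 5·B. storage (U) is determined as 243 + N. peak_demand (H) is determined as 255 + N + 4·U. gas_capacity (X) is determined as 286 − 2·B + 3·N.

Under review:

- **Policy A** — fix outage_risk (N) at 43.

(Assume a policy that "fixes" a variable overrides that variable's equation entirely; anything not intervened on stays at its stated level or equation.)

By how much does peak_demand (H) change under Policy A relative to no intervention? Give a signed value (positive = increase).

Baseline:
  B = 117
  N = 129 − 5·117 = -456
  U = 243 + (-456) = -213
  H = 255 + (-456) + 4·(-213) = -1053
Policy A (N := 43):
  B = 117
  N = 43
  U = 243 + 43 = 286
  H = 255 + 43 + 4·286 = 1442
Change in H: 1442 − (-1053) = 2495

2495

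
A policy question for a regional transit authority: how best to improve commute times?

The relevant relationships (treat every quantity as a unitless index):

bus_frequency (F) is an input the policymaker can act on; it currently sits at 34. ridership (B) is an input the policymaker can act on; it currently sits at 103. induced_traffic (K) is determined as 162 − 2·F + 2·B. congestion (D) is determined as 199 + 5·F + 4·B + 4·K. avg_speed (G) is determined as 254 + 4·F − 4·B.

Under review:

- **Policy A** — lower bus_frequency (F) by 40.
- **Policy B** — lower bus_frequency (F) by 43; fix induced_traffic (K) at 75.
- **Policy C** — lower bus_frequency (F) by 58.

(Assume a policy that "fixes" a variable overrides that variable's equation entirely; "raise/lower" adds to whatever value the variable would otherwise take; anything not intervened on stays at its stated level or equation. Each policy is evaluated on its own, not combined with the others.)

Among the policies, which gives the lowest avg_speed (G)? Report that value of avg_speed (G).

-254

Policy A (F − 40):
  F = 34 − 40 = -6
  B = 103
  G = 254 + 4·(-6) − 4·103 = -182
Policy B (F − 43, K := 75):
  F = 34 − 43 = -9
  B = 103
  G = 254 + 4·(-9) − 4·103 = -194
Policy C (F − 58):
  F = 34 − 58 = -24
  B = 103
  G = 254 + 4·(-24) − 4·103 = -254
Comparing — Policy A: G=-182, Policy B: G=-194, Policy C: G=-254. Lowest is -254 (Policy C).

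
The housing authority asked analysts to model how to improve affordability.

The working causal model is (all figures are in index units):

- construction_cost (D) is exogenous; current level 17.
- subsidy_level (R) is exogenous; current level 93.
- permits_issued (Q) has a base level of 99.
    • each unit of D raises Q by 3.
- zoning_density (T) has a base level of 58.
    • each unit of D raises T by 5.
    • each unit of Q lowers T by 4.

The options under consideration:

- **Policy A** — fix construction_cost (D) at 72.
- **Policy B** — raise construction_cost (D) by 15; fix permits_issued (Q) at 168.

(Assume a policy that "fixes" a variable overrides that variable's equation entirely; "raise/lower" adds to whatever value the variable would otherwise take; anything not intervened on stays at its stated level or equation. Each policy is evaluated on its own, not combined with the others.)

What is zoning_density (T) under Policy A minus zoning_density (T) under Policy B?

Policy A (D := 72):
  D = 72
  Q = 99 + 3·72 = 315
  T = 58 + 5·72 − 4·315 = -842
Policy B (D + 15, Q := 168):
  D = 17 + 15 = 32
  Q = 168
  T = 58 + 5·32 − 4·168 = -454
T: -842 − (-454) = -388

-388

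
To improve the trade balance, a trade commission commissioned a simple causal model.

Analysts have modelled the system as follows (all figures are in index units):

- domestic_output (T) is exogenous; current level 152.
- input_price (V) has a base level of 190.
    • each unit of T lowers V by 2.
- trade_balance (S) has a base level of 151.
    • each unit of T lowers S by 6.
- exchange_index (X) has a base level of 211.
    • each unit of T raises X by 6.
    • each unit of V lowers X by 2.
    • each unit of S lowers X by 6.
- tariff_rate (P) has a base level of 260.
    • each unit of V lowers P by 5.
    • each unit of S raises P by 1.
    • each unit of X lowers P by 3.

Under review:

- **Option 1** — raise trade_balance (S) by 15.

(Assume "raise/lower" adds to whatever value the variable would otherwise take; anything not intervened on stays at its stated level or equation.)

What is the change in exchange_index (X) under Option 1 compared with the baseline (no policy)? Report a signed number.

-90

Baseline:
  T = 152
  V = 190 − 2·152 = -114
  S = 151 − 6·152 = -761
  X = 211 + 6·152 − 2·(-114) − 6·(-761) = 5917
Option 1 (S + 15):
  T = 152
  V = 190 − 2·152 = -114
  S = 151 − 6·152 (+15 from intervention) = -746
  X = 211 + 6·152 − 2·(-114) − 6·(-746) = 5827
Change in X: 5827 − 5917 = -90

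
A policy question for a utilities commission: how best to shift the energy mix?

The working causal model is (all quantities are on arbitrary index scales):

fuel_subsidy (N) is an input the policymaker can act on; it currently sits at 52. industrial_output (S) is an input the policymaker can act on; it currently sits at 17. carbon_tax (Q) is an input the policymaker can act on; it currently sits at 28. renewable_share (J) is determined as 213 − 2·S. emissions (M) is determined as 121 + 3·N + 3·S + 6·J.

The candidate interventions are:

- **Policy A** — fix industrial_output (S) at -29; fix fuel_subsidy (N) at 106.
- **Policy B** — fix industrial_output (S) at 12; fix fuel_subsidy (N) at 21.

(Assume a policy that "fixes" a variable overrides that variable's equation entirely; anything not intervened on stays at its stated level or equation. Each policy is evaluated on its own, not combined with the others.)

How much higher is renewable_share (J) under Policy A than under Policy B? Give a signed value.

Policy A (S := -29, N := 106):
  S = -29
  J = 213 − 2·(-29) = 271
Policy B (S := 12, N := 21):
  S = 12
  J = 213 − 2·12 = 189
J: 271 − 189 = 82

82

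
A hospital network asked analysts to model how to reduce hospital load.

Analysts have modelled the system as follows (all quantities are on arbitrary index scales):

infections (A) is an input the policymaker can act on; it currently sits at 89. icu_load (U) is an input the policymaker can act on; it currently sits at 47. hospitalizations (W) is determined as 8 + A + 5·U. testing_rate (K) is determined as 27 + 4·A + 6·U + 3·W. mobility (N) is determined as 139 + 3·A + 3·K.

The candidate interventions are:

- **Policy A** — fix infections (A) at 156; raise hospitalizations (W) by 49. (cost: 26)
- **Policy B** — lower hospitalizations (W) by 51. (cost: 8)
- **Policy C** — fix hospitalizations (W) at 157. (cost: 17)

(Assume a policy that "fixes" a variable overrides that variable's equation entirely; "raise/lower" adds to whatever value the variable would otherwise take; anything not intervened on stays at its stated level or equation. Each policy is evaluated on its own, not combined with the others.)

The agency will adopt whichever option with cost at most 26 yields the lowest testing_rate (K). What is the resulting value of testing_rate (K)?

Policy A (A := 156, W + 49):
  A = 156
  U = 47
  W = 8 + 156 + 5·47 (+49 from intervention) = 448
  K = 27 + 4·156 + 6·47 + 3·448 = 2277
Policy B (W − 51):
  A = 89
  U = 47
  W = 8 + 89 + 5·47 (−51 from intervention) = 281
  K = 27 + 4·89 + 6·47 + 3·281 = 1508
Policy C (W := 157):
  A = 89
  U = 47
  W = 157
  K = 27 + 4·89 + 6·47 + 3·157 = 1136
Comparing — Policy A: K=2277, Policy B: K=1508, Policy C: K=1136. Lowest is 1136 (Policy C).

1136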